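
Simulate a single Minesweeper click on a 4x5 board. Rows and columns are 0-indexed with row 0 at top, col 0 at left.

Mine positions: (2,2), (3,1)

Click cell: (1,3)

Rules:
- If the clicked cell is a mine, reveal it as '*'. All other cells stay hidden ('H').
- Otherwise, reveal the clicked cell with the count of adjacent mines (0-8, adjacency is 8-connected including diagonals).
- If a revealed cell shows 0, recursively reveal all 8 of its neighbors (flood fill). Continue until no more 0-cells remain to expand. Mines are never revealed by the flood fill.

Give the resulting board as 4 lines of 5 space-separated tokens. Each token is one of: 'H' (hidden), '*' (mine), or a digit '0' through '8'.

H H H H H
H H H 1 H
H H H H H
H H H H H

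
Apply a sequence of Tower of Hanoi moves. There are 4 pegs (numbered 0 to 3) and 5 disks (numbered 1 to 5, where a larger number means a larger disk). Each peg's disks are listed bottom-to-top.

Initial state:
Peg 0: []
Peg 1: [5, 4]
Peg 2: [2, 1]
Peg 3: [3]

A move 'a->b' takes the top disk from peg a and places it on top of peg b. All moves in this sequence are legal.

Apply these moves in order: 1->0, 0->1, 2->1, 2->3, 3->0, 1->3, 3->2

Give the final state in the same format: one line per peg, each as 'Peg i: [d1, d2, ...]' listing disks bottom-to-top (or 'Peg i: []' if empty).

After move 1 (1->0):
Peg 0: [4]
Peg 1: [5]
Peg 2: [2, 1]
Peg 3: [3]

After move 2 (0->1):
Peg 0: []
Peg 1: [5, 4]
Peg 2: [2, 1]
Peg 3: [3]

After move 3 (2->1):
Peg 0: []
Peg 1: [5, 4, 1]
Peg 2: [2]
Peg 3: [3]

After move 4 (2->3):
Peg 0: []
Peg 1: [5, 4, 1]
Peg 2: []
Peg 3: [3, 2]

After move 5 (3->0):
Peg 0: [2]
Peg 1: [5, 4, 1]
Peg 2: []
Peg 3: [3]

After move 6 (1->3):
Peg 0: [2]
Peg 1: [5, 4]
Peg 2: []
Peg 3: [3, 1]

After move 7 (3->2):
Peg 0: [2]
Peg 1: [5, 4]
Peg 2: [1]
Peg 3: [3]

Answer: Peg 0: [2]
Peg 1: [5, 4]
Peg 2: [1]
Peg 3: [3]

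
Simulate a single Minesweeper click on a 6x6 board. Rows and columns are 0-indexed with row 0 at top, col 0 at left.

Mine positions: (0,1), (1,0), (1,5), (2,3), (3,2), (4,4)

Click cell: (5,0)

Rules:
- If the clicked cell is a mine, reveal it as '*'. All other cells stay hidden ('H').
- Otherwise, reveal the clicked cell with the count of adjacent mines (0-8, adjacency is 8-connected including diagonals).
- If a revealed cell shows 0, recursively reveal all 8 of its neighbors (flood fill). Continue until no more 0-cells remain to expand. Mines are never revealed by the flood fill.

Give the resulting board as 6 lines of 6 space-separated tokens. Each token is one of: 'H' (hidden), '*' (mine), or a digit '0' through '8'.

H H H H H H
H H H H H H
1 2 H H H H
0 1 H H H H
0 1 1 2 H H
0 0 0 1 H H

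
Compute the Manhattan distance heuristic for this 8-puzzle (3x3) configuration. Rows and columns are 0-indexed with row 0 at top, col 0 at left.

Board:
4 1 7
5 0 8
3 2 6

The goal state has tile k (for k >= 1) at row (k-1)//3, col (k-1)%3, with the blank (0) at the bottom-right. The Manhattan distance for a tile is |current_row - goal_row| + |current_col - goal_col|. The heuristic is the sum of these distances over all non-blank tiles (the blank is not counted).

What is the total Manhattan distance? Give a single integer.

Tile 4: (0,0)->(1,0) = 1
Tile 1: (0,1)->(0,0) = 1
Tile 7: (0,2)->(2,0) = 4
Tile 5: (1,0)->(1,1) = 1
Tile 8: (1,2)->(2,1) = 2
Tile 3: (2,0)->(0,2) = 4
Tile 2: (2,1)->(0,1) = 2
Tile 6: (2,2)->(1,2) = 1
Sum: 1 + 1 + 4 + 1 + 2 + 4 + 2 + 1 = 16

Answer: 16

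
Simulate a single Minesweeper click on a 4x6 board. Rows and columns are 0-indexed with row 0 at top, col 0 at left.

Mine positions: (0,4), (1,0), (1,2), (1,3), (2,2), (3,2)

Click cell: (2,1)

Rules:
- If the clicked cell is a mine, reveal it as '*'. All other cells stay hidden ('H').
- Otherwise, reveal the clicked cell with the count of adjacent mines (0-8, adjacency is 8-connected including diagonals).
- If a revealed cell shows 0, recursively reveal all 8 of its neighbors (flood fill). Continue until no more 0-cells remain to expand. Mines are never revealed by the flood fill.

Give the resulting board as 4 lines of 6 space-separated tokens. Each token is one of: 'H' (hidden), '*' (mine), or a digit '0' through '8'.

H H H H H H
H H H H H H
H 4 H H H H
H H H H H H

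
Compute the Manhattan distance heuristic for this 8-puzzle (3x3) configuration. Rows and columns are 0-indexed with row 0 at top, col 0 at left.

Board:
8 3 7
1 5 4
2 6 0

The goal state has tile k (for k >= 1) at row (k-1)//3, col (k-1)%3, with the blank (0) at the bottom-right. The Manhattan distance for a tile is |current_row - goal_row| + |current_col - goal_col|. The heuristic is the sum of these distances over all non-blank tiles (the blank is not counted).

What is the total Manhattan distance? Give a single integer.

Tile 8: at (0,0), goal (2,1), distance |0-2|+|0-1| = 3
Tile 3: at (0,1), goal (0,2), distance |0-0|+|1-2| = 1
Tile 7: at (0,2), goal (2,0), distance |0-2|+|2-0| = 4
Tile 1: at (1,0), goal (0,0), distance |1-0|+|0-0| = 1
Tile 5: at (1,1), goal (1,1), distance |1-1|+|1-1| = 0
Tile 4: at (1,2), goal (1,0), distance |1-1|+|2-0| = 2
Tile 2: at (2,0), goal (0,1), distance |2-0|+|0-1| = 3
Tile 6: at (2,1), goal (1,2), distance |2-1|+|1-2| = 2
Sum: 3 + 1 + 4 + 1 + 0 + 2 + 3 + 2 = 16

Answer: 16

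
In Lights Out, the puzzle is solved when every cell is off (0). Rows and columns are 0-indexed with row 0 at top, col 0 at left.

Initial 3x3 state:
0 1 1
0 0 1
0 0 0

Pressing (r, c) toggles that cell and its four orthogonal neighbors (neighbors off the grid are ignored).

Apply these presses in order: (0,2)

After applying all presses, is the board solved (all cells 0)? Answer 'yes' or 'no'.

Answer: yes

Derivation:
After press 1 at (0,2):
0 0 0
0 0 0
0 0 0

Lights still on: 0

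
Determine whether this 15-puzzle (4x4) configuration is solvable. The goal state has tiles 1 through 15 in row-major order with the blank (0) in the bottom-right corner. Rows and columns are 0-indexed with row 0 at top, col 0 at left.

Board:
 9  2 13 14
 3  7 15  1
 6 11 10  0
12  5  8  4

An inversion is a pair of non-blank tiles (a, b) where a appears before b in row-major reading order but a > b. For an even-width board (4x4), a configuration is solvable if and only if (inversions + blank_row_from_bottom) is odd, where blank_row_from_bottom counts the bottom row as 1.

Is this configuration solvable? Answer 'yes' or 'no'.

Answer: no

Derivation:
Inversions: 56
Blank is in row 2 (0-indexed from top), which is row 2 counting from the bottom (bottom = 1).
56 + 2 = 58, which is even, so the puzzle is not solvable.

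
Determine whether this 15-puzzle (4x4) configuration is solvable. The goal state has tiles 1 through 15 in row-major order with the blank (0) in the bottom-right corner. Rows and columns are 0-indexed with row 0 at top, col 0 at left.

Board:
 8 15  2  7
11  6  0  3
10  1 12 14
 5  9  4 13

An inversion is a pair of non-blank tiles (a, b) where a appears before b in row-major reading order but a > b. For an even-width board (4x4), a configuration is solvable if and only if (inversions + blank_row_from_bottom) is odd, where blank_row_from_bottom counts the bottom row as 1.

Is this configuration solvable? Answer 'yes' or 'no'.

Answer: no

Derivation:
Inversions: 51
Blank is in row 1 (0-indexed from top), which is row 3 counting from the bottom (bottom = 1).
51 + 3 = 54, which is even, so the puzzle is not solvable.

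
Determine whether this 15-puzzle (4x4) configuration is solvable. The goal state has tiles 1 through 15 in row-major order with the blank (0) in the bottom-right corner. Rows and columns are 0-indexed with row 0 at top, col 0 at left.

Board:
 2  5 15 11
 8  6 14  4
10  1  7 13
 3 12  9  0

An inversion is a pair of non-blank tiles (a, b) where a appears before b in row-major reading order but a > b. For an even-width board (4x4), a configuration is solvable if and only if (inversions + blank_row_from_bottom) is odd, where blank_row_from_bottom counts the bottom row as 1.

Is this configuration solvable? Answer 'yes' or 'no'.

Answer: no

Derivation:
Inversions: 51
Blank is in row 3 (0-indexed from top), which is row 1 counting from the bottom (bottom = 1).
51 + 1 = 52, which is even, so the puzzle is not solvable.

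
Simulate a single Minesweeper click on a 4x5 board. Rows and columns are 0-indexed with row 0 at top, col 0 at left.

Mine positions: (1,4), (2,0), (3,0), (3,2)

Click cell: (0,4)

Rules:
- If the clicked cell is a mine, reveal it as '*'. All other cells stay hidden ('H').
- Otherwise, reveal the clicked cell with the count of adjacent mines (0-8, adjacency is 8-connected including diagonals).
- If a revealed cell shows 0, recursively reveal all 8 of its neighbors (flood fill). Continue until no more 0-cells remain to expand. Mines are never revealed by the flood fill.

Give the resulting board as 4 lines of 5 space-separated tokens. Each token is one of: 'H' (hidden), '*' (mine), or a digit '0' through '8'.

H H H H 1
H H H H H
H H H H H
H H H H H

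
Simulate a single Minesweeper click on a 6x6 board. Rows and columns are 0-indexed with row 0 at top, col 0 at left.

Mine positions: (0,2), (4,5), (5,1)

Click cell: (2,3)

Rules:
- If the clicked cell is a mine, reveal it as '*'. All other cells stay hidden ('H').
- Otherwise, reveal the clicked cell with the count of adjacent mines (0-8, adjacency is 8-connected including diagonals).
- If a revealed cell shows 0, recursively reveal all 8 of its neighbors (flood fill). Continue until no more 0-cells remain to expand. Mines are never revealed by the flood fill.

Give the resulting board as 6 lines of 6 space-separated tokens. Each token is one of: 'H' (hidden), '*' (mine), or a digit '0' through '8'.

0 1 H 1 0 0
0 1 1 1 0 0
0 0 0 0 0 0
0 0 0 0 1 1
1 1 1 0 1 H
H H 1 0 1 H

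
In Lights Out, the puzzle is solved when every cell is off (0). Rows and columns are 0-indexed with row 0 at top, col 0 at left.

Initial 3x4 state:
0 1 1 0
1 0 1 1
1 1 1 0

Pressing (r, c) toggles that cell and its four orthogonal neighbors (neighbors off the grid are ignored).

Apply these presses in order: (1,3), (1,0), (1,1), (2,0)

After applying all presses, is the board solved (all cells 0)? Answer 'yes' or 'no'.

After press 1 at (1,3):
0 1 1 1
1 0 0 0
1 1 1 1

After press 2 at (1,0):
1 1 1 1
0 1 0 0
0 1 1 1

After press 3 at (1,1):
1 0 1 1
1 0 1 0
0 0 1 1

After press 4 at (2,0):
1 0 1 1
0 0 1 0
1 1 1 1

Lights still on: 8

Answer: no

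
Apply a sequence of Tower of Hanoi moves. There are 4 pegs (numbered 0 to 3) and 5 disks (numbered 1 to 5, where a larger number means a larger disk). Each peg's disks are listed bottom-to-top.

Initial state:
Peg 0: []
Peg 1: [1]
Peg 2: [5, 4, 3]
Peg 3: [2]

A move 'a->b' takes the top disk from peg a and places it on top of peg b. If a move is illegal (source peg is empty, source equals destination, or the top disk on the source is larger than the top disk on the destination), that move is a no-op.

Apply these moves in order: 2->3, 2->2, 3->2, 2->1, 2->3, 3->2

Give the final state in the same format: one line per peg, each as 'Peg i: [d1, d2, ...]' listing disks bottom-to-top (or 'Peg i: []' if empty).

Answer: Peg 0: []
Peg 1: [1]
Peg 2: [5, 4, 3, 2]
Peg 3: []

Derivation:
After move 1 (2->3):
Peg 0: []
Peg 1: [1]
Peg 2: [5, 4, 3]
Peg 3: [2]

After move 2 (2->2):
Peg 0: []
Peg 1: [1]
Peg 2: [5, 4, 3]
Peg 3: [2]

After move 3 (3->2):
Peg 0: []
Peg 1: [1]
Peg 2: [5, 4, 3, 2]
Peg 3: []

After move 4 (2->1):
Peg 0: []
Peg 1: [1]
Peg 2: [5, 4, 3, 2]
Peg 3: []

After move 5 (2->3):
Peg 0: []
Peg 1: [1]
Peg 2: [5, 4, 3]
Peg 3: [2]

After move 6 (3->2):
Peg 0: []
Peg 1: [1]
Peg 2: [5, 4, 3, 2]
Peg 3: []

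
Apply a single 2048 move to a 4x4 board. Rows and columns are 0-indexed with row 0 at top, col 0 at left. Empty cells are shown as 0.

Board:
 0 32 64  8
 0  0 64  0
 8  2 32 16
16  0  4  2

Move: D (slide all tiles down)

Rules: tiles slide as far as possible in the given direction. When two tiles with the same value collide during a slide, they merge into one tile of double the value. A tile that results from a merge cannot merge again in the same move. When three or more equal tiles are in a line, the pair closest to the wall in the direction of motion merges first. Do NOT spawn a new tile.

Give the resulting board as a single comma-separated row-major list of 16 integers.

Answer: 0, 0, 0, 0, 0, 0, 128, 8, 8, 32, 32, 16, 16, 2, 4, 2

Derivation:
Slide down:
col 0: [0, 0, 8, 16] -> [0, 0, 8, 16]
col 1: [32, 0, 2, 0] -> [0, 0, 32, 2]
col 2: [64, 64, 32, 4] -> [0, 128, 32, 4]
col 3: [8, 0, 16, 2] -> [0, 8, 16, 2]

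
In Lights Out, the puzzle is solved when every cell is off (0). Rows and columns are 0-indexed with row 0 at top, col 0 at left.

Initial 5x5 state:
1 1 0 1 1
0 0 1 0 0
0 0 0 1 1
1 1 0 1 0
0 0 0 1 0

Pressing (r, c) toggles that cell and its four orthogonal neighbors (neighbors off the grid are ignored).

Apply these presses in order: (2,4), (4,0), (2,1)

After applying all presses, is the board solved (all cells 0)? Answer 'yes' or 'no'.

Answer: no

Derivation:
After press 1 at (2,4):
1 1 0 1 1
0 0 1 0 1
0 0 0 0 0
1 1 0 1 1
0 0 0 1 0

After press 2 at (4,0):
1 1 0 1 1
0 0 1 0 1
0 0 0 0 0
0 1 0 1 1
1 1 0 1 0

After press 3 at (2,1):
1 1 0 1 1
0 1 1 0 1
1 1 1 0 0
0 0 0 1 1
1 1 0 1 0

Lights still on: 15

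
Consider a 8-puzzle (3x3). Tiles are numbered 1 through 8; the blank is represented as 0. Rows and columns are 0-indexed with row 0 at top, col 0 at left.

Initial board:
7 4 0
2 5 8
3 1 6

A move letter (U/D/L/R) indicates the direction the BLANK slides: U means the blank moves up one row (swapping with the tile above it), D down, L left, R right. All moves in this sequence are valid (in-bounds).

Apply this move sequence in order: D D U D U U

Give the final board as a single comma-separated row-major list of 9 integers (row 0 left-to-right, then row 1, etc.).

Answer: 7, 4, 0, 2, 5, 8, 3, 1, 6

Derivation:
After move 1 (D):
7 4 8
2 5 0
3 1 6

After move 2 (D):
7 4 8
2 5 6
3 1 0

After move 3 (U):
7 4 8
2 5 0
3 1 6

After move 4 (D):
7 4 8
2 5 6
3 1 0

After move 5 (U):
7 4 8
2 5 0
3 1 6

After move 6 (U):
7 4 0
2 5 8
3 1 6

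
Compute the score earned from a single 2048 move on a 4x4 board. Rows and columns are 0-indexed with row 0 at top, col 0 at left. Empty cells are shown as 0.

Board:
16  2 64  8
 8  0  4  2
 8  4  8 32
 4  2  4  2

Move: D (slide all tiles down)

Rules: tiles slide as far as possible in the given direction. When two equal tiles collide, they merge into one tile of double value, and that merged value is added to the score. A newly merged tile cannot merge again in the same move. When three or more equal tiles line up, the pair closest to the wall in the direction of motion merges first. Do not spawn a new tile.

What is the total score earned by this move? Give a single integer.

Answer: 16

Derivation:
Slide down:
col 0: [16, 8, 8, 4] -> [0, 16, 16, 4]  score +16 (running 16)
col 1: [2, 0, 4, 2] -> [0, 2, 4, 2]  score +0 (running 16)
col 2: [64, 4, 8, 4] -> [64, 4, 8, 4]  score +0 (running 16)
col 3: [8, 2, 32, 2] -> [8, 2, 32, 2]  score +0 (running 16)
Board after move:
 0  0 64  8
16  2  4  2
16  4  8 32
 4  2  4  2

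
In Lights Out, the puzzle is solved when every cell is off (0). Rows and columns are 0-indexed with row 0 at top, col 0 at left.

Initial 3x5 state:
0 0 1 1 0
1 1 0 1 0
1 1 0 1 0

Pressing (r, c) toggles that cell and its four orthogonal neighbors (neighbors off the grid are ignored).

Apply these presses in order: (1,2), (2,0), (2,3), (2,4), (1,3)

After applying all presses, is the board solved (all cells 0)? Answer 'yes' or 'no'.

After press 1 at (1,2):
0 0 0 1 0
1 0 1 0 0
1 1 1 1 0

After press 2 at (2,0):
0 0 0 1 0
0 0 1 0 0
0 0 1 1 0

After press 3 at (2,3):
0 0 0 1 0
0 0 1 1 0
0 0 0 0 1

After press 4 at (2,4):
0 0 0 1 0
0 0 1 1 1
0 0 0 1 0

After press 5 at (1,3):
0 0 0 0 0
0 0 0 0 0
0 0 0 0 0

Lights still on: 0

Answer: yes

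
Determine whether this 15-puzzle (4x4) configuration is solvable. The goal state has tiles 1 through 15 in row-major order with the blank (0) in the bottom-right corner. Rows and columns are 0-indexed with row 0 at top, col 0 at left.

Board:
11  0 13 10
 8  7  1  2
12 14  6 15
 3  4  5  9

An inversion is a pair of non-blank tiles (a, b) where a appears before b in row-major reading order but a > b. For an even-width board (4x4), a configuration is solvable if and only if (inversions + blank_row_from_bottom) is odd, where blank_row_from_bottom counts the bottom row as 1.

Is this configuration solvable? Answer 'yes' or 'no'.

Inversions: 60
Blank is in row 0 (0-indexed from top), which is row 4 counting from the bottom (bottom = 1).
60 + 4 = 64, which is even, so the puzzle is not solvable.

Answer: no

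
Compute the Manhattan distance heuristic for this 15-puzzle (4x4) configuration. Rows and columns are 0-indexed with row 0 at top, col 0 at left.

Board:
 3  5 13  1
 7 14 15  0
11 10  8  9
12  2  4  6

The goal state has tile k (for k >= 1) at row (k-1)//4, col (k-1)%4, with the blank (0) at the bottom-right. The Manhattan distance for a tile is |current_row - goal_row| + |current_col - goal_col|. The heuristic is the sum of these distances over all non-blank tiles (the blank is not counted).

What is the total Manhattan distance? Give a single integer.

Answer: 40

Derivation:
Tile 3: at (0,0), goal (0,2), distance |0-0|+|0-2| = 2
Tile 5: at (0,1), goal (1,0), distance |0-1|+|1-0| = 2
Tile 13: at (0,2), goal (3,0), distance |0-3|+|2-0| = 5
Tile 1: at (0,3), goal (0,0), distance |0-0|+|3-0| = 3
Tile 7: at (1,0), goal (1,2), distance |1-1|+|0-2| = 2
Tile 14: at (1,1), goal (3,1), distance |1-3|+|1-1| = 2
Tile 15: at (1,2), goal (3,2), distance |1-3|+|2-2| = 2
Tile 11: at (2,0), goal (2,2), distance |2-2|+|0-2| = 2
Tile 10: at (2,1), goal (2,1), distance |2-2|+|1-1| = 0
Tile 8: at (2,2), goal (1,3), distance |2-1|+|2-3| = 2
Tile 9: at (2,3), goal (2,0), distance |2-2|+|3-0| = 3
Tile 12: at (3,0), goal (2,3), distance |3-2|+|0-3| = 4
Tile 2: at (3,1), goal (0,1), distance |3-0|+|1-1| = 3
Tile 4: at (3,2), goal (0,3), distance |3-0|+|2-3| = 4
Tile 6: at (3,3), goal (1,1), distance |3-1|+|3-1| = 4
Sum: 2 + 2 + 5 + 3 + 2 + 2 + 2 + 2 + 0 + 2 + 3 + 4 + 3 + 4 + 4 = 40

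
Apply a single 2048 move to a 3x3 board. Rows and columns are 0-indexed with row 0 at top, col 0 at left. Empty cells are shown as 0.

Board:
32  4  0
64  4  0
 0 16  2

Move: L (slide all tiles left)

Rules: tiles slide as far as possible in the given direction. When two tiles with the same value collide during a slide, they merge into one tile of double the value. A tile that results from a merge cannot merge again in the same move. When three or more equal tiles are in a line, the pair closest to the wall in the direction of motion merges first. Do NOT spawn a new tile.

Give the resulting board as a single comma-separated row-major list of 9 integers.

Slide left:
row 0: [32, 4, 0] -> [32, 4, 0]
row 1: [64, 4, 0] -> [64, 4, 0]
row 2: [0, 16, 2] -> [16, 2, 0]

Answer: 32, 4, 0, 64, 4, 0, 16, 2, 0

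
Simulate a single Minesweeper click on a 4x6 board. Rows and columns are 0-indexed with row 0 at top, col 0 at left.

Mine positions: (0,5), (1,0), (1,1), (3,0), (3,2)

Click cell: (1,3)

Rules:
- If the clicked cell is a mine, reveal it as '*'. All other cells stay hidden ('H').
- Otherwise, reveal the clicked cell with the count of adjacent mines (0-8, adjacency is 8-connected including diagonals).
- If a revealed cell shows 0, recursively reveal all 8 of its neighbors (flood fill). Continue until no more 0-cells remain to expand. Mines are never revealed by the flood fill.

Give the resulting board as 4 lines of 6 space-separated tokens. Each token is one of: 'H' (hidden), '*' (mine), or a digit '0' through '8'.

H H 1 0 1 H
H H 1 0 1 1
H H 2 1 0 0
H H H 1 0 0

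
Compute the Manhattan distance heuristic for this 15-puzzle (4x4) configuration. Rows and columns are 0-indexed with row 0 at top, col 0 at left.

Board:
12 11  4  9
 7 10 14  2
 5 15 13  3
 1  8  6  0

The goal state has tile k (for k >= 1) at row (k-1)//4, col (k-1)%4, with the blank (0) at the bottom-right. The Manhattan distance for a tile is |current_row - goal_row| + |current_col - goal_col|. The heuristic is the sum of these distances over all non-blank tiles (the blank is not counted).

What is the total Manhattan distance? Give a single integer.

Tile 12: at (0,0), goal (2,3), distance |0-2|+|0-3| = 5
Tile 11: at (0,1), goal (2,2), distance |0-2|+|1-2| = 3
Tile 4: at (0,2), goal (0,3), distance |0-0|+|2-3| = 1
Tile 9: at (0,3), goal (2,0), distance |0-2|+|3-0| = 5
Tile 7: at (1,0), goal (1,2), distance |1-1|+|0-2| = 2
Tile 10: at (1,1), goal (2,1), distance |1-2|+|1-1| = 1
Tile 14: at (1,2), goal (3,1), distance |1-3|+|2-1| = 3
Tile 2: at (1,3), goal (0,1), distance |1-0|+|3-1| = 3
Tile 5: at (2,0), goal (1,0), distance |2-1|+|0-0| = 1
Tile 15: at (2,1), goal (3,2), distance |2-3|+|1-2| = 2
Tile 13: at (2,2), goal (3,0), distance |2-3|+|2-0| = 3
Tile 3: at (2,3), goal (0,2), distance |2-0|+|3-2| = 3
Tile 1: at (3,0), goal (0,0), distance |3-0|+|0-0| = 3
Tile 8: at (3,1), goal (1,3), distance |3-1|+|1-3| = 4
Tile 6: at (3,2), goal (1,1), distance |3-1|+|2-1| = 3
Sum: 5 + 3 + 1 + 5 + 2 + 1 + 3 + 3 + 1 + 2 + 3 + 3 + 3 + 4 + 3 = 42

Answer: 42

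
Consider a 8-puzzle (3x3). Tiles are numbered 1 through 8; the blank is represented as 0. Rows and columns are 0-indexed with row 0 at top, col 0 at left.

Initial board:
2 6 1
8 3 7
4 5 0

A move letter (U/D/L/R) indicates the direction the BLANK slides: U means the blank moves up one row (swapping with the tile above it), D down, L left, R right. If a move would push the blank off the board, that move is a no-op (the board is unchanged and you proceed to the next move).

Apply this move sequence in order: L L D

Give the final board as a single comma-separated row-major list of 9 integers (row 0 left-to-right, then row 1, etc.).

After move 1 (L):
2 6 1
8 3 7
4 0 5

After move 2 (L):
2 6 1
8 3 7
0 4 5

After move 3 (D):
2 6 1
8 3 7
0 4 5

Answer: 2, 6, 1, 8, 3, 7, 0, 4, 5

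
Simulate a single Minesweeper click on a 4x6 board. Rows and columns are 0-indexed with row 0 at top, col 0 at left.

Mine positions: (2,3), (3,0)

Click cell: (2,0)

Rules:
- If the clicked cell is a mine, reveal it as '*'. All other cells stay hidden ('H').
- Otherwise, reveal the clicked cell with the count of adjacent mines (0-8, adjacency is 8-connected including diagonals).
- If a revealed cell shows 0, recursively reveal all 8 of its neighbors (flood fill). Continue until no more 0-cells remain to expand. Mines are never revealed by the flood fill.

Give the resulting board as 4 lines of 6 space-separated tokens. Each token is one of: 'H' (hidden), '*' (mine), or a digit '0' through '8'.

H H H H H H
H H H H H H
1 H H H H H
H H H H H H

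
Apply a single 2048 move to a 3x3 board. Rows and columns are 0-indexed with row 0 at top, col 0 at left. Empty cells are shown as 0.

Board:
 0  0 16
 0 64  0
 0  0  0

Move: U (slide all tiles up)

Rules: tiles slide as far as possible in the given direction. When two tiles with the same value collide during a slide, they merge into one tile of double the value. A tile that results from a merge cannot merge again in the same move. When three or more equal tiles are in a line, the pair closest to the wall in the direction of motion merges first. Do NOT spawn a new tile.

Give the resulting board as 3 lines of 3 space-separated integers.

Slide up:
col 0: [0, 0, 0] -> [0, 0, 0]
col 1: [0, 64, 0] -> [64, 0, 0]
col 2: [16, 0, 0] -> [16, 0, 0]

Answer:  0 64 16
 0  0  0
 0  0  0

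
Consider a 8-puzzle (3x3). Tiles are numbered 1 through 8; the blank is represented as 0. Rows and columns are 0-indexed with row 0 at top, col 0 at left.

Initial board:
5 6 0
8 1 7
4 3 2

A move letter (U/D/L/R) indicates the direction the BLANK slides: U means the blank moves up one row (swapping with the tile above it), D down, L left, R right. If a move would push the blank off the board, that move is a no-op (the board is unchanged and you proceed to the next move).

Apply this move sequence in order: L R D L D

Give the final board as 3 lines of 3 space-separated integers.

Answer: 5 6 7
8 3 1
4 0 2

Derivation:
After move 1 (L):
5 0 6
8 1 7
4 3 2

After move 2 (R):
5 6 0
8 1 7
4 3 2

After move 3 (D):
5 6 7
8 1 0
4 3 2

After move 4 (L):
5 6 7
8 0 1
4 3 2

After move 5 (D):
5 6 7
8 3 1
4 0 2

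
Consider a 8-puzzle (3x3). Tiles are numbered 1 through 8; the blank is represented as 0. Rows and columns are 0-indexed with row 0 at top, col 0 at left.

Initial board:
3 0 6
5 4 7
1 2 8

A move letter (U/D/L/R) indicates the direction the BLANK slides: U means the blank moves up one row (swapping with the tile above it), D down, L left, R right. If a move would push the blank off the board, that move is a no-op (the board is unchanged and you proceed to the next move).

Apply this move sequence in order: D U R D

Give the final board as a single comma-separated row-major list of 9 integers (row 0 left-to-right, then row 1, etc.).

Answer: 3, 6, 7, 5, 4, 0, 1, 2, 8

Derivation:
After move 1 (D):
3 4 6
5 0 7
1 2 8

After move 2 (U):
3 0 6
5 4 7
1 2 8

After move 3 (R):
3 6 0
5 4 7
1 2 8

After move 4 (D):
3 6 7
5 4 0
1 2 8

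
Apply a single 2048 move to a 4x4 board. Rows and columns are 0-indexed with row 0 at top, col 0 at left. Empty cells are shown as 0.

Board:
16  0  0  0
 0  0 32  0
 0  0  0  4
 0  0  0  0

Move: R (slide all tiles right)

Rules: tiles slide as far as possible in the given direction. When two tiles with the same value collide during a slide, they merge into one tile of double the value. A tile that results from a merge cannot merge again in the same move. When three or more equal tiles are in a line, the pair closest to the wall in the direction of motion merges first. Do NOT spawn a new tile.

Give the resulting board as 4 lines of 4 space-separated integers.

Answer:  0  0  0 16
 0  0  0 32
 0  0  0  4
 0  0  0  0

Derivation:
Slide right:
row 0: [16, 0, 0, 0] -> [0, 0, 0, 16]
row 1: [0, 0, 32, 0] -> [0, 0, 0, 32]
row 2: [0, 0, 0, 4] -> [0, 0, 0, 4]
row 3: [0, 0, 0, 0] -> [0, 0, 0, 0]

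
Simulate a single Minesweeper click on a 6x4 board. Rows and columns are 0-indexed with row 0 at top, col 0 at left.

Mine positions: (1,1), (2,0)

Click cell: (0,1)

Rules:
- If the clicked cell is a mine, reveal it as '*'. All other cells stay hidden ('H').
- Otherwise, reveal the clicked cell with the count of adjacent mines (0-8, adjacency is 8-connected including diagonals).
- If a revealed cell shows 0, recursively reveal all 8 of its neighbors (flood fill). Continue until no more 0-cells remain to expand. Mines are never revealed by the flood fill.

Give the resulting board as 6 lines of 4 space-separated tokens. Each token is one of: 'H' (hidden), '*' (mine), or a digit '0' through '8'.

H 1 H H
H H H H
H H H H
H H H H
H H H H
H H H H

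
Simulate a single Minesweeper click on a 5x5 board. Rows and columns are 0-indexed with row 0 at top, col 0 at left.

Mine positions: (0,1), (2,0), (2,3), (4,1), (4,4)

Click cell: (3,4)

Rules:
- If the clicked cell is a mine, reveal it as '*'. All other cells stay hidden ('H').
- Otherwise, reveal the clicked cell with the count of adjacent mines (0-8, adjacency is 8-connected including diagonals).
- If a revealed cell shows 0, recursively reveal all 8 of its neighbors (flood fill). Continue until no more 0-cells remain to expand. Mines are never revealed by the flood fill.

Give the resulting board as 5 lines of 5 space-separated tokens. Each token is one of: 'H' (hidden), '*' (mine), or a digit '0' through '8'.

H H H H H
H H H H H
H H H H H
H H H H 2
H H H H H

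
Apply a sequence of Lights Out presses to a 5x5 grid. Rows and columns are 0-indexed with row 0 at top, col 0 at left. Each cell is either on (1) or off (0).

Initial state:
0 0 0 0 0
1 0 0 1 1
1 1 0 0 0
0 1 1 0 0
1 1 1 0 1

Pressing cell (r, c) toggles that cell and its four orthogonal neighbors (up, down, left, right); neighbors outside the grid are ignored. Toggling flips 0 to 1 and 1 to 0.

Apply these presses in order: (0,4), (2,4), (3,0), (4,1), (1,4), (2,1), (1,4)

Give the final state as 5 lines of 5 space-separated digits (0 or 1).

After press 1 at (0,4):
0 0 0 1 1
1 0 0 1 0
1 1 0 0 0
0 1 1 0 0
1 1 1 0 1

After press 2 at (2,4):
0 0 0 1 1
1 0 0 1 1
1 1 0 1 1
0 1 1 0 1
1 1 1 0 1

After press 3 at (3,0):
0 0 0 1 1
1 0 0 1 1
0 1 0 1 1
1 0 1 0 1
0 1 1 0 1

After press 4 at (4,1):
0 0 0 1 1
1 0 0 1 1
0 1 0 1 1
1 1 1 0 1
1 0 0 0 1

After press 5 at (1,4):
0 0 0 1 0
1 0 0 0 0
0 1 0 1 0
1 1 1 0 1
1 0 0 0 1

After press 6 at (2,1):
0 0 0 1 0
1 1 0 0 0
1 0 1 1 0
1 0 1 0 1
1 0 0 0 1

After press 7 at (1,4):
0 0 0 1 1
1 1 0 1 1
1 0 1 1 1
1 0 1 0 1
1 0 0 0 1

Answer: 0 0 0 1 1
1 1 0 1 1
1 0 1 1 1
1 0 1 0 1
1 0 0 0 1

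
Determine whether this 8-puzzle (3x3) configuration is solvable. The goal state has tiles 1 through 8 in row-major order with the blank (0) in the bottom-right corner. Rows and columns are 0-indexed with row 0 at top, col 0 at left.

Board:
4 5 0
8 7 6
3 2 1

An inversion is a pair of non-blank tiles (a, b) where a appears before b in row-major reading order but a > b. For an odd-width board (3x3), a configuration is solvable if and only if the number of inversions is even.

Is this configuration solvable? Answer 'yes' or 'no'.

Answer: no

Derivation:
Inversions (pairs i<j in row-major order where tile[i] > tile[j] > 0): 21
21 is odd, so the puzzle is not solvable.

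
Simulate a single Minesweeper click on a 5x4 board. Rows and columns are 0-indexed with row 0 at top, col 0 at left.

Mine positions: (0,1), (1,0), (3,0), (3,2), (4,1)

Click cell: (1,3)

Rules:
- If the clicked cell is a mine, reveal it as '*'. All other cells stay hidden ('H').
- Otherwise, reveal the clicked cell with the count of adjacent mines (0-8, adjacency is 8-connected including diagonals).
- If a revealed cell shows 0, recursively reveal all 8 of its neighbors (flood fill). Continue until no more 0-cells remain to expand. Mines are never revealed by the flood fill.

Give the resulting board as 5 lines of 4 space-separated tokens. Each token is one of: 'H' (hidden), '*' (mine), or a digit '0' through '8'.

H H 1 0
H H 1 0
H H 1 1
H H H H
H H H H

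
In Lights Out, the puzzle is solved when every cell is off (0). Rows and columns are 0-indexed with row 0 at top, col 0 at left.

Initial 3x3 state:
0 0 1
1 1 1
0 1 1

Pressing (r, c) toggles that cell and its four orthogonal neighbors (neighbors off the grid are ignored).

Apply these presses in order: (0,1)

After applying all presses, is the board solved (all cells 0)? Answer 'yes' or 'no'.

Answer: no

Derivation:
After press 1 at (0,1):
1 1 0
1 0 1
0 1 1

Lights still on: 6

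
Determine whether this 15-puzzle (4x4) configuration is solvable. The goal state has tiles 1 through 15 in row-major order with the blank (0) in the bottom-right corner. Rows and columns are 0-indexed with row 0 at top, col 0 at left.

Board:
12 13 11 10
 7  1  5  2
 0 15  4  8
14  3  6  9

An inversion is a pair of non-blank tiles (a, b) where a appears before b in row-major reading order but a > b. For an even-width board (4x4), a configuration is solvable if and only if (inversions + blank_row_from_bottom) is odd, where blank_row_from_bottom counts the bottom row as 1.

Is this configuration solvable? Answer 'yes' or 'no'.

Answer: no

Derivation:
Inversions: 62
Blank is in row 2 (0-indexed from top), which is row 2 counting from the bottom (bottom = 1).
62 + 2 = 64, which is even, so the puzzle is not solvable.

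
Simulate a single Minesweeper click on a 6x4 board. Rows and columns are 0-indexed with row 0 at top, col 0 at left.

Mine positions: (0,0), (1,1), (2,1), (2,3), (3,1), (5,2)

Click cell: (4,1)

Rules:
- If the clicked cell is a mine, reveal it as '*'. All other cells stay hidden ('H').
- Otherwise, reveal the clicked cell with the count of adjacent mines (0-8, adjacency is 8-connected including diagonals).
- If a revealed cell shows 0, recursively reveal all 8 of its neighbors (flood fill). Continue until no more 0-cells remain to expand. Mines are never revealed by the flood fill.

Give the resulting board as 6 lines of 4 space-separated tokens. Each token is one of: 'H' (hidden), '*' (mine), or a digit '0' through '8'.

H H H H
H H H H
H H H H
H H H H
H 2 H H
H H H H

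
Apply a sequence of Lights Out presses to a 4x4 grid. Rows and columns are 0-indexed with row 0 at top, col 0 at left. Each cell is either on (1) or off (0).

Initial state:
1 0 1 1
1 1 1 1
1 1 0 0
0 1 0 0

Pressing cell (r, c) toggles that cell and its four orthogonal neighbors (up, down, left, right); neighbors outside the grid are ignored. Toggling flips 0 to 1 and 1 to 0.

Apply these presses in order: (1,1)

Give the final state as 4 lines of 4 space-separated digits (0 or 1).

After press 1 at (1,1):
1 1 1 1
0 0 0 1
1 0 0 0
0 1 0 0

Answer: 1 1 1 1
0 0 0 1
1 0 0 0
0 1 0 0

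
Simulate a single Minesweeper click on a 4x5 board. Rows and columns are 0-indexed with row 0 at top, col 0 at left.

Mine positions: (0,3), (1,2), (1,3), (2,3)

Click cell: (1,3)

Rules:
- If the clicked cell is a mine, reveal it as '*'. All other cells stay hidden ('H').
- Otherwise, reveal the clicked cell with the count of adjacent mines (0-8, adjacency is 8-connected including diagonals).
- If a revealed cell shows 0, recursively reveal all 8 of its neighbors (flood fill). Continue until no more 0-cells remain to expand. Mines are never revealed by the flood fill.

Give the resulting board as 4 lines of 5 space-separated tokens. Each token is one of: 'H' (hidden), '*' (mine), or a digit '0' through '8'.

H H H H H
H H H * H
H H H H H
H H H H H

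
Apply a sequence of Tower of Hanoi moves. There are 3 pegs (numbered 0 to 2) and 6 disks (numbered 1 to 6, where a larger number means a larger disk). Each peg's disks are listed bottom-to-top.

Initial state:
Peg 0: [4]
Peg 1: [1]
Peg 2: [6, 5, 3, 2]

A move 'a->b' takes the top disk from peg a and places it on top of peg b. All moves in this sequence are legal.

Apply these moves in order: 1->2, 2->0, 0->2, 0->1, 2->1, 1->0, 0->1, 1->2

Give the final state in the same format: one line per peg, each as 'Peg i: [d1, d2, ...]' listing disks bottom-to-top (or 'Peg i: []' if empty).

After move 1 (1->2):
Peg 0: [4]
Peg 1: []
Peg 2: [6, 5, 3, 2, 1]

After move 2 (2->0):
Peg 0: [4, 1]
Peg 1: []
Peg 2: [6, 5, 3, 2]

After move 3 (0->2):
Peg 0: [4]
Peg 1: []
Peg 2: [6, 5, 3, 2, 1]

After move 4 (0->1):
Peg 0: []
Peg 1: [4]
Peg 2: [6, 5, 3, 2, 1]

After move 5 (2->1):
Peg 0: []
Peg 1: [4, 1]
Peg 2: [6, 5, 3, 2]

After move 6 (1->0):
Peg 0: [1]
Peg 1: [4]
Peg 2: [6, 5, 3, 2]

After move 7 (0->1):
Peg 0: []
Peg 1: [4, 1]
Peg 2: [6, 5, 3, 2]

After move 8 (1->2):
Peg 0: []
Peg 1: [4]
Peg 2: [6, 5, 3, 2, 1]

Answer: Peg 0: []
Peg 1: [4]
Peg 2: [6, 5, 3, 2, 1]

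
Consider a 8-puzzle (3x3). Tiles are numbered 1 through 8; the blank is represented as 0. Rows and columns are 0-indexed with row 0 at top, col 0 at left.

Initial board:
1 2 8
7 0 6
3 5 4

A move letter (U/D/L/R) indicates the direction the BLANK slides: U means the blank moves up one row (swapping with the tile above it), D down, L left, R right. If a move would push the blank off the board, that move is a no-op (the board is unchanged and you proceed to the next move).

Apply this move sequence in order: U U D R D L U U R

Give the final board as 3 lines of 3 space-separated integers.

After move 1 (U):
1 0 8
7 2 6
3 5 4

After move 2 (U):
1 0 8
7 2 6
3 5 4

After move 3 (D):
1 2 8
7 0 6
3 5 4

After move 4 (R):
1 2 8
7 6 0
3 5 4

After move 5 (D):
1 2 8
7 6 4
3 5 0

After move 6 (L):
1 2 8
7 6 4
3 0 5

After move 7 (U):
1 2 8
7 0 4
3 6 5

After move 8 (U):
1 0 8
7 2 4
3 6 5

After move 9 (R):
1 8 0
7 2 4
3 6 5

Answer: 1 8 0
7 2 4
3 6 5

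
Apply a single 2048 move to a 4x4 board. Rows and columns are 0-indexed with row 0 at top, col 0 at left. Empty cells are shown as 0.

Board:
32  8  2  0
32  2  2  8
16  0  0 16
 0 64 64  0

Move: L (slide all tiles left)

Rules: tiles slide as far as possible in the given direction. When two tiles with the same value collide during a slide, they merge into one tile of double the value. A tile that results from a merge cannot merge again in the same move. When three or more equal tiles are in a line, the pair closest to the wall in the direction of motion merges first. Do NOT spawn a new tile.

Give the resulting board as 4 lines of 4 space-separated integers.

Slide left:
row 0: [32, 8, 2, 0] -> [32, 8, 2, 0]
row 1: [32, 2, 2, 8] -> [32, 4, 8, 0]
row 2: [16, 0, 0, 16] -> [32, 0, 0, 0]
row 3: [0, 64, 64, 0] -> [128, 0, 0, 0]

Answer:  32   8   2   0
 32   4   8   0
 32   0   0   0
128   0   0   0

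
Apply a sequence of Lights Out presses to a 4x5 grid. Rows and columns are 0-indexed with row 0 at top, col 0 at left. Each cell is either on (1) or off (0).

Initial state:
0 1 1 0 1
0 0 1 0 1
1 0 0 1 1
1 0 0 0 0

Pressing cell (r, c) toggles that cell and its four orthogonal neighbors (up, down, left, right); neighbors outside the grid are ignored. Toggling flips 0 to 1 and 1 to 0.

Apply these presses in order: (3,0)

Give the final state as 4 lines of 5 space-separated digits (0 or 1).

Answer: 0 1 1 0 1
0 0 1 0 1
0 0 0 1 1
0 1 0 0 0

Derivation:
After press 1 at (3,0):
0 1 1 0 1
0 0 1 0 1
0 0 0 1 1
0 1 0 0 0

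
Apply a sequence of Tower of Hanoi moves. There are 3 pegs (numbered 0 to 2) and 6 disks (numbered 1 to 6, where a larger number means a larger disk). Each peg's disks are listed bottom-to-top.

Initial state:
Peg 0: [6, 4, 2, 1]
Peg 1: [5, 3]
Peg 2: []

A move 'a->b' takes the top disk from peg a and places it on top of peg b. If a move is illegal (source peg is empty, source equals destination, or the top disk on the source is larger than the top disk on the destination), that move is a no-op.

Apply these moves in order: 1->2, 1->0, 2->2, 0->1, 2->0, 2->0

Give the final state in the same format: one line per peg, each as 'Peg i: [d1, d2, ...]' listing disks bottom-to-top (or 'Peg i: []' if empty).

After move 1 (1->2):
Peg 0: [6, 4, 2, 1]
Peg 1: [5]
Peg 2: [3]

After move 2 (1->0):
Peg 0: [6, 4, 2, 1]
Peg 1: [5]
Peg 2: [3]

After move 3 (2->2):
Peg 0: [6, 4, 2, 1]
Peg 1: [5]
Peg 2: [3]

After move 4 (0->1):
Peg 0: [6, 4, 2]
Peg 1: [5, 1]
Peg 2: [3]

After move 5 (2->0):
Peg 0: [6, 4, 2]
Peg 1: [5, 1]
Peg 2: [3]

After move 6 (2->0):
Peg 0: [6, 4, 2]
Peg 1: [5, 1]
Peg 2: [3]

Answer: Peg 0: [6, 4, 2]
Peg 1: [5, 1]
Peg 2: [3]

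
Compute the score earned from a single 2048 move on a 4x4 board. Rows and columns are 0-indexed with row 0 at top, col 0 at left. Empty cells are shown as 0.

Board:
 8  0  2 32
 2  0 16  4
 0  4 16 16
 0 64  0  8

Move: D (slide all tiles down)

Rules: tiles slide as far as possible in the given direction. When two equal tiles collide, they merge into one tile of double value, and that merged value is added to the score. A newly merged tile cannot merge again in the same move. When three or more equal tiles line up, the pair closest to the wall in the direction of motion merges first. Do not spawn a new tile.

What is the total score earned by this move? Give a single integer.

Answer: 32

Derivation:
Slide down:
col 0: [8, 2, 0, 0] -> [0, 0, 8, 2]  score +0 (running 0)
col 1: [0, 0, 4, 64] -> [0, 0, 4, 64]  score +0 (running 0)
col 2: [2, 16, 16, 0] -> [0, 0, 2, 32]  score +32 (running 32)
col 3: [32, 4, 16, 8] -> [32, 4, 16, 8]  score +0 (running 32)
Board after move:
 0  0  0 32
 0  0  0  4
 8  4  2 16
 2 64 32  8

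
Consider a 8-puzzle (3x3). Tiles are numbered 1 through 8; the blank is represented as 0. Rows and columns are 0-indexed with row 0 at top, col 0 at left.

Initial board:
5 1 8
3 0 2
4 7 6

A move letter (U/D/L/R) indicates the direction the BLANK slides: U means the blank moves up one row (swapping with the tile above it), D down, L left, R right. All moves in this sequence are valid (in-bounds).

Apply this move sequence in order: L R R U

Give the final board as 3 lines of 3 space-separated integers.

Answer: 5 1 0
3 2 8
4 7 6

Derivation:
After move 1 (L):
5 1 8
0 3 2
4 7 6

After move 2 (R):
5 1 8
3 0 2
4 7 6

After move 3 (R):
5 1 8
3 2 0
4 7 6

After move 4 (U):
5 1 0
3 2 8
4 7 6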